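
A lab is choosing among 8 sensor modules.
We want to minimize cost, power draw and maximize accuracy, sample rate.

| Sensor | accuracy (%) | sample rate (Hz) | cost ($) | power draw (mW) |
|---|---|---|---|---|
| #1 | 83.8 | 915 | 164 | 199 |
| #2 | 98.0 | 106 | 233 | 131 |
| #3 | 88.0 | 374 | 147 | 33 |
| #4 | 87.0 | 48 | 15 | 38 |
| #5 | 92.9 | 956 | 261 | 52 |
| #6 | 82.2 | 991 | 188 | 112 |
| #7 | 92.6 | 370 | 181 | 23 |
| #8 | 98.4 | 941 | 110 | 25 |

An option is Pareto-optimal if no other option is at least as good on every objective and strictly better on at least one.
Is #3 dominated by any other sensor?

#8 vs #3: accuracy 98.4≥88.0, sample rate 941≥374, cost 110≤147, power draw 25≤33 — #8 is at least as good on every objective and strictly better on at least one, so #8 dominates #3.

Yes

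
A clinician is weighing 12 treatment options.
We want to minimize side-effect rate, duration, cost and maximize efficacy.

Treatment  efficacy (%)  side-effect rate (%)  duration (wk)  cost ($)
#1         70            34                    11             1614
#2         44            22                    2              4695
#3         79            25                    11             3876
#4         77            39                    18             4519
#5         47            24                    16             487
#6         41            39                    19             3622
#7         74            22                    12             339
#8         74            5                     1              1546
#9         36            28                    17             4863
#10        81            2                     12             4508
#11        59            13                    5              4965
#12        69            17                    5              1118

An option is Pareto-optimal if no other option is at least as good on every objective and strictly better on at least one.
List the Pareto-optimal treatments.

#1: dominated by #8 (efficacy 74≥70, side-effect rate 5≤34, duration 1≤11, cost 1546≤1614).
#2: dominated by #8 (efficacy 74≥44, side-effect rate 5≤22, duration 1≤2, cost 1546≤4695).
#3: not dominated.
#4: dominated by #3 (efficacy 79≥77, side-effect rate 25≤39, duration 11≤18, cost 3876≤4519).
#5: dominated by #7 (efficacy 74≥47, side-effect rate 22≤24, duration 12≤16, cost 339≤487).
#6: dominated by #1 (efficacy 70≥41, side-effect rate 34≤39, duration 11≤19, cost 1614≤3622).
#7: not dominated (best cost).
#8: not dominated (best duration).
#9: dominated by #2 (efficacy 44≥36, side-effect rate 22≤28, duration 2≤17, cost 4695≤4863).
#10: not dominated (best efficacy).
#11: dominated by #8 (efficacy 74≥59, side-effect rate 5≤13, duration 1≤5, cost 1546≤4965).
#12: not dominated.

#3, #7, #8, #10, #12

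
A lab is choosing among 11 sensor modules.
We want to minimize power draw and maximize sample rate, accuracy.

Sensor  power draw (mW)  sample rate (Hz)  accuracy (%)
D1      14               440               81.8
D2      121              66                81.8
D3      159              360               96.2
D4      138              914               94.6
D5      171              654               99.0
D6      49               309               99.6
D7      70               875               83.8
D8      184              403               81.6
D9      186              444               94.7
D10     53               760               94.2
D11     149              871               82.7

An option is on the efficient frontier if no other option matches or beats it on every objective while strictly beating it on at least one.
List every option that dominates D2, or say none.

D1, D6, D7, D10

D1: power draw 14≤121, sample rate 440≥66, accuracy 81.8≥81.8 — dominates D2.
D6: power draw 49≤121, sample rate 309≥66, accuracy 99.6≥81.8 — dominates D2.
D7: power draw 70≤121, sample rate 875≥66, accuracy 83.8≥81.8 — dominates D2.
D10: power draw 53≤121, sample rate 760≥66, accuracy 94.2≥81.8 — dominates D2.
Others (D3, D4, D5, D8, D9, D11) are each worse than D2 on at least one objective.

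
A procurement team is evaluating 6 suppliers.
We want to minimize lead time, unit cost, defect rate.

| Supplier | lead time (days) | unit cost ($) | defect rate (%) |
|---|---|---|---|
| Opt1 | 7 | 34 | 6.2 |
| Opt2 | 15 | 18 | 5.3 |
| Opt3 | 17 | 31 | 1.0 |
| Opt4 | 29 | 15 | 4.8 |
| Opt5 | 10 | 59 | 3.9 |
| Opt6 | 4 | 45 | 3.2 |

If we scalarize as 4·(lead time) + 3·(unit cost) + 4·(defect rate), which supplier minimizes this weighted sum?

Opt1: 4·7 + 3·34 + 4·6.2 = 154.8
Opt2: 4·15 + 3·18 + 4·5.3 = 135.2
Opt3: 4·17 + 3·31 + 4·1.0 = 165.0
Opt4: 4·29 + 3·15 + 4·4.8 = 180.2
Opt5: 4·10 + 3·59 + 4·3.9 = 232.6
Opt6: 4·4 + 3·45 + 4·3.2 = 163.8
Lowest: Opt2 at 135.2.

Opt2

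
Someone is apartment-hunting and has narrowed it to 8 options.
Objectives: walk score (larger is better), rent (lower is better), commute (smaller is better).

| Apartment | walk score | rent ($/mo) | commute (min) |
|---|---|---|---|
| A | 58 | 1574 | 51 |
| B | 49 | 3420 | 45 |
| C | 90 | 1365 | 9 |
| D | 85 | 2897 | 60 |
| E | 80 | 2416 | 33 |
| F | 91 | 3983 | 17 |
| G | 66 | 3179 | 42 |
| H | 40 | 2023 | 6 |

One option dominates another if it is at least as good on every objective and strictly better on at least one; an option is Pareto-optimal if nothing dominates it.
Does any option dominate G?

Yes

C vs G: walk score 90≥66, rent 1365≤3179, commute 9≤42 — C is at least as good on every objective and strictly better on at least one, so C dominates G.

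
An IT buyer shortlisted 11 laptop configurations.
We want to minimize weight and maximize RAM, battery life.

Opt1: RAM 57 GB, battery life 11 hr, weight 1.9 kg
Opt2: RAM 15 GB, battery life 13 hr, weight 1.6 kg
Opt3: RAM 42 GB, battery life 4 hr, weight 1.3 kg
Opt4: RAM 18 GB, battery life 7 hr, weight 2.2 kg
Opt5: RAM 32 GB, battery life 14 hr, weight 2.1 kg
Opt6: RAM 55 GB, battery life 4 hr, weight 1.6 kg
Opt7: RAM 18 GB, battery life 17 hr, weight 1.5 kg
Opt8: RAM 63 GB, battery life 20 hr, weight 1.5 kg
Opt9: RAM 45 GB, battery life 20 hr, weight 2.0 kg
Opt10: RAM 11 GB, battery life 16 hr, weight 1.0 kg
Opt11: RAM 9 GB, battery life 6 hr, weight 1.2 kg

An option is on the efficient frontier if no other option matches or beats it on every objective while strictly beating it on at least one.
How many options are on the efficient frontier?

Opt1: dominated by Opt8 (RAM 63≥57, battery life 20≥11, weight 1.5≤1.9).
Opt2: dominated by Opt7 (RAM 18≥15, battery life 17≥13, weight 1.5≤1.6).
Opt3: not dominated.
Opt4: dominated by Opt1 (RAM 57≥18, battery life 11≥7, weight 1.9≤2.2).
Opt5: dominated by Opt8 (RAM 63≥32, battery life 20≥14, weight 1.5≤2.1).
Opt6: dominated by Opt8 (RAM 63≥55, battery life 20≥4, weight 1.5≤1.6).
Opt7: dominated by Opt8 (RAM 63≥18, battery life 20≥17, weight 1.5≤1.5).
Opt8: not dominated (best RAM).
Opt9: dominated by Opt8 (RAM 63≥45, battery life 20≥20, weight 1.5≤2.0).
Opt10: not dominated (best weight).
Opt11: dominated by Opt10 (RAM 11≥9, battery life 16≥6, weight 1.0≤1.2).
Pareto-optimal: Opt3, Opt8, Opt10 → 3.

3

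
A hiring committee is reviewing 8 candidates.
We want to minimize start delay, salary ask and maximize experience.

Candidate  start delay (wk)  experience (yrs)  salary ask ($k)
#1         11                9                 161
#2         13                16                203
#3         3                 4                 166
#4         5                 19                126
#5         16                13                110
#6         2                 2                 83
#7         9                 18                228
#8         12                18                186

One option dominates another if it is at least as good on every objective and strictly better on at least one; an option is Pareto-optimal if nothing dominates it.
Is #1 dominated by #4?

Yes

#4 vs #1: start delay 5≤11, experience 19≥9, salary ask 126≤161 — #4 is at least as good on every objective with at least one strict improvement.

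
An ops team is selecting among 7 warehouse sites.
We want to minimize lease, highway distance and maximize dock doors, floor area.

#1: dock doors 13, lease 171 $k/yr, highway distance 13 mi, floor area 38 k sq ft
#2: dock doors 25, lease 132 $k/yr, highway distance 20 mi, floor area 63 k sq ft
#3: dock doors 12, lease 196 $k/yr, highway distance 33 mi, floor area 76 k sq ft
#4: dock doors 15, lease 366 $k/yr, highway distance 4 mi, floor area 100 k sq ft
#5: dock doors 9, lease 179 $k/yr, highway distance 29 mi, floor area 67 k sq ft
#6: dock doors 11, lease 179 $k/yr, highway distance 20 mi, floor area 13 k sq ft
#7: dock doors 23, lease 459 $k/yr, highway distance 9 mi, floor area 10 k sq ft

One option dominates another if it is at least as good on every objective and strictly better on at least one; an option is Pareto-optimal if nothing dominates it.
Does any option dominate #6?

Yes

#1 vs #6: dock doors 13≥11, lease 171≤179, highway distance 13≤20, floor area 38≥13 — #1 is at least as good on every objective and strictly better on at least one, so #1 dominates #6.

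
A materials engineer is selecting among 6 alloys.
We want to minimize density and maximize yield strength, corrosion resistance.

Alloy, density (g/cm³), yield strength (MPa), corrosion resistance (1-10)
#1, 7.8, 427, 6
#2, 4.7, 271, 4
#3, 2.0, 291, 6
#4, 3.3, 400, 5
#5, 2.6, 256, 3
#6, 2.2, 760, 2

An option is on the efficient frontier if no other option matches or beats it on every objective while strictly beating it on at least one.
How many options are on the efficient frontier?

4

#1: not dominated.
#2: dominated by #3 (density 2.0≤4.7, yield strength 291≥271, corrosion resistance 6≥4).
#3: not dominated (best density).
#4: not dominated.
#5: dominated by #3 (density 2.0≤2.6, yield strength 291≥256, corrosion resistance 6≥3).
#6: not dominated (best yield strength).
Pareto-optimal: #1, #3, #4, #6 → 4.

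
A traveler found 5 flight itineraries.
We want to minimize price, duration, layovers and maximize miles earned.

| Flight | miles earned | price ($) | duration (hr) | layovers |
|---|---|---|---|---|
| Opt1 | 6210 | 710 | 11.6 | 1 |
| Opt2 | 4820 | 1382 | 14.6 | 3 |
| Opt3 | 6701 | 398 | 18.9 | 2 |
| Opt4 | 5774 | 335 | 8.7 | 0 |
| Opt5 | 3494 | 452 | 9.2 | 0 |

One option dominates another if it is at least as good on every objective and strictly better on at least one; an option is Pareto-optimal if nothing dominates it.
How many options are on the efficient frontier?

Opt1: not dominated.
Opt2: dominated by Opt1 (miles earned 6210≥4820, price 710≤1382, duration 11.6≤14.6, layovers 1≤3).
Opt3: not dominated (best miles earned).
Opt4: not dominated (best price).
Opt5: dominated by Opt4 (miles earned 5774≥3494, price 335≤452, duration 8.7≤9.2, layovers 0≤0).
Pareto-optimal: Opt1, Opt3, Opt4 → 3.

3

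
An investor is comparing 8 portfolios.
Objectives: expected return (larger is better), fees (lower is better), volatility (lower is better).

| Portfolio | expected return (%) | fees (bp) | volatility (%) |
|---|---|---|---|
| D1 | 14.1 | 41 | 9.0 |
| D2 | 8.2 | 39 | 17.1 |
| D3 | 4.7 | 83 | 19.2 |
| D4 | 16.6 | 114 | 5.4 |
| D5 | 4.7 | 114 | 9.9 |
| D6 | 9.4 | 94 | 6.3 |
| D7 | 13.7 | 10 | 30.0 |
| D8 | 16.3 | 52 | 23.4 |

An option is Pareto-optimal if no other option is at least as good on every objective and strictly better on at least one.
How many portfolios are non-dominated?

6

D1: not dominated.
D2: not dominated.
D3: dominated by D1 (expected return 14.1≥4.7, fees 41≤83, volatility 9.0≤19.2).
D4: not dominated (best expected return).
D5: dominated by D1 (expected return 14.1≥4.7, fees 41≤114, volatility 9.0≤9.9).
D6: not dominated.
D7: not dominated (best fees).
D8: not dominated.
Pareto-optimal: D1, D2, D4, D6, D7, D8 → 6.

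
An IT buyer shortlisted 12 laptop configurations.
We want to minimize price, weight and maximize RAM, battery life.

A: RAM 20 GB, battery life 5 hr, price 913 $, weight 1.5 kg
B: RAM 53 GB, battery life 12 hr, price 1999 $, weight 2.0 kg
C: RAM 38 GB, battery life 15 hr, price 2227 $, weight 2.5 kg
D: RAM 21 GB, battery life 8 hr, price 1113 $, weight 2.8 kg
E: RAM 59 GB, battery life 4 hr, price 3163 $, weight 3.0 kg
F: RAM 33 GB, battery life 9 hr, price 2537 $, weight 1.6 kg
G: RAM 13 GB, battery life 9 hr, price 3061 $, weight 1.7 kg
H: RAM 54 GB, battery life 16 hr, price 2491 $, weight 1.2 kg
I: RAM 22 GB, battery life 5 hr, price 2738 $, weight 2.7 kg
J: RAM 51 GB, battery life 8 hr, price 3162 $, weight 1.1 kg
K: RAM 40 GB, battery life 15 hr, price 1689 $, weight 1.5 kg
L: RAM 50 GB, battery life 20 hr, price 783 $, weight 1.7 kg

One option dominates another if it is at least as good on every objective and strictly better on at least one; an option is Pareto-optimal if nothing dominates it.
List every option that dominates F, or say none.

H: RAM 54≥33, battery life 16≥9, price 2491≤2537, weight 1.2≤1.6 — dominates F.
K: RAM 40≥33, battery life 15≥9, price 1689≤2537, weight 1.5≤1.6 — dominates F.
Others (A, B, C, D, E, G, I, J, L) are each worse than F on at least one objective.

H, K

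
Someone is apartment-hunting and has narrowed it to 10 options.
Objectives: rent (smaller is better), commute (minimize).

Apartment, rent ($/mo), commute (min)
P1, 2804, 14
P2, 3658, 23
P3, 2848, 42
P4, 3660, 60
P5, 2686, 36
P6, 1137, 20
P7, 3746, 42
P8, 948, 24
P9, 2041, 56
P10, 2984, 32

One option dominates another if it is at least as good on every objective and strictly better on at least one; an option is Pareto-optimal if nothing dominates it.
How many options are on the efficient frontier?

P1: not dominated (best commute).
P2: dominated by P1 (rent 2804≤3658, commute 14≤23).
P3: dominated by P1 (rent 2804≤2848, commute 14≤42).
P4: dominated by P1 (rent 2804≤3660, commute 14≤60).
P5: dominated by P6 (rent 1137≤2686, commute 20≤36).
P6: not dominated.
P7: dominated by P1 (rent 2804≤3746, commute 14≤42).
P8: not dominated (best rent).
P9: dominated by P6 (rent 1137≤2041, commute 20≤56).
P10: dominated by P1 (rent 2804≤2984, commute 14≤32).
Pareto-optimal: P1, P6, P8 → 3.

3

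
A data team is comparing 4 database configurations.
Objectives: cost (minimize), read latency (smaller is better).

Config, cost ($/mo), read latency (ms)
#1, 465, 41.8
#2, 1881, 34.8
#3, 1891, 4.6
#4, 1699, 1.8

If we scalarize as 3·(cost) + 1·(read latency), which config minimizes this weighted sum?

#1

#1: 3·465 + 1·41.8 = 1436.8
#2: 3·1881 + 1·34.8 = 5677.8
#3: 3·1891 + 1·4.6 = 5677.6
#4: 3·1699 + 1·1.8 = 5098.8
Lowest: #1 at 1436.8.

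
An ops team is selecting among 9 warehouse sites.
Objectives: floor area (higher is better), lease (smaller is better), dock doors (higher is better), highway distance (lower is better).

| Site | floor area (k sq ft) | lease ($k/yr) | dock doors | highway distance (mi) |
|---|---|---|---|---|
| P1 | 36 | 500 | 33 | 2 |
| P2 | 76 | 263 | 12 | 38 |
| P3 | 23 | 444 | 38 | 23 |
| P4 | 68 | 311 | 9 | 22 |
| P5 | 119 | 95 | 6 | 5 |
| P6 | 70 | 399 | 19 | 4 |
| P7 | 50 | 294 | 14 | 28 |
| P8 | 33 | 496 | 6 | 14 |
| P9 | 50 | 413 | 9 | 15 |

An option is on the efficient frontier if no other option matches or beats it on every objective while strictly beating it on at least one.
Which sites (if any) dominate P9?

P6

P6: floor area 70≥50, lease 399≤413, dock doors 19≥9, highway distance 4≤15 — dominates P9.
Others (P1, P2, P3, P4, P5, P7, P8) are each worse than P9 on at least one objective.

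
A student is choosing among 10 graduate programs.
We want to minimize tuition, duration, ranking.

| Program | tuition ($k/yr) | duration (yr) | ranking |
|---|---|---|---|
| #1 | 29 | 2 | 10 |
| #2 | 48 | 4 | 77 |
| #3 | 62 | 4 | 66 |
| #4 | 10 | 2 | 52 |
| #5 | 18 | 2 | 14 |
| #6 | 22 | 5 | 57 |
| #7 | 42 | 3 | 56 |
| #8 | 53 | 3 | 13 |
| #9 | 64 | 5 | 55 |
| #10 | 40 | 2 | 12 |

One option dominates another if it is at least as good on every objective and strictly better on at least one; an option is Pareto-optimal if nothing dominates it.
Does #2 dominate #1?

#2 vs #1: #2 is worse on tuition (48 vs 29), so it does not dominate #1.

No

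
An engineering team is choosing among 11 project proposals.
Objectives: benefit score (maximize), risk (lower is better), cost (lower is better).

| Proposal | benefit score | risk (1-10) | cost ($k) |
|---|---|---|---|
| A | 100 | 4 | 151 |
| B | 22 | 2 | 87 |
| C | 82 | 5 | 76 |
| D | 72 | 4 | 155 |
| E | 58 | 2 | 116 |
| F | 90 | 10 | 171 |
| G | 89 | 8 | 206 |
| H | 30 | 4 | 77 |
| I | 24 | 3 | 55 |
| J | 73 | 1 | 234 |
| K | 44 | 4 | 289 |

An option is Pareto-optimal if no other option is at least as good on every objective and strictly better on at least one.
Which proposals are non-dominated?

A, B, C, E, H, I, J

A: not dominated (best benefit score).
B: not dominated.
C: not dominated.
D: dominated by A (benefit score 100≥72, risk 4≤4, cost 151≤155).
E: not dominated.
F: dominated by A (benefit score 100≥90, risk 4≤10, cost 151≤171).
G: dominated by A (benefit score 100≥89, risk 4≤8, cost 151≤206).
H: not dominated.
I: not dominated (best cost).
J: not dominated (best risk).
K: dominated by A (benefit score 100≥44, risk 4≤4, cost 151≤289).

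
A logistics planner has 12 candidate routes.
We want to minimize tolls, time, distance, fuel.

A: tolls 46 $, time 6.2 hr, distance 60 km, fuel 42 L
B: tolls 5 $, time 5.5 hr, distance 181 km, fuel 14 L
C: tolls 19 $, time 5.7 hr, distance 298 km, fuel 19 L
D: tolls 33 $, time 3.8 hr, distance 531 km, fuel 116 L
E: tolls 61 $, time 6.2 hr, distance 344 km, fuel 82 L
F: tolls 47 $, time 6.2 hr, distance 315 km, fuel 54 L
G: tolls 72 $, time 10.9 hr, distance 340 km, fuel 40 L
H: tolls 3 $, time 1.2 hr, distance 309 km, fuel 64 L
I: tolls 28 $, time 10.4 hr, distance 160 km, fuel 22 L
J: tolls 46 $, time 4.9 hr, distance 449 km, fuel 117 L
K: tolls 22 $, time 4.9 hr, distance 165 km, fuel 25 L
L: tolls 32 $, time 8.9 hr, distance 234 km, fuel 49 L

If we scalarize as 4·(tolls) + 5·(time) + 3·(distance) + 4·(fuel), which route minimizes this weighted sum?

A

A: 4·46 + 5·6.2 + 3·60 + 4·42 = 563.0
B: 4·5 + 5·5.5 + 3·181 + 4·14 = 646.5
C: 4·19 + 5·5.7 + 3·298 + 4·19 = 1074.5
D: 4·33 + 5·3.8 + 3·531 + 4·116 = 2208.0
E: 4·61 + 5·6.2 + 3·344 + 4·82 = 1635.0
F: 4·47 + 5·6.2 + 3·315 + 4·54 = 1380.0
G: 4·72 + 5·10.9 + 3·340 + 4·40 = 1522.5
H: 4·3 + 5·1.2 + 3·309 + 4·64 = 1201.0
I: 4·28 + 5·10.4 + 3·160 + 4·22 = 732.0
J: 4·46 + 5·4.9 + 3·449 + 4·117 = 2023.5
K: 4·22 + 5·4.9 + 3·165 + 4·25 = 707.5
L: 4·32 + 5·8.9 + 3·234 + 4·49 = 1070.5
Lowest: A at 563.0.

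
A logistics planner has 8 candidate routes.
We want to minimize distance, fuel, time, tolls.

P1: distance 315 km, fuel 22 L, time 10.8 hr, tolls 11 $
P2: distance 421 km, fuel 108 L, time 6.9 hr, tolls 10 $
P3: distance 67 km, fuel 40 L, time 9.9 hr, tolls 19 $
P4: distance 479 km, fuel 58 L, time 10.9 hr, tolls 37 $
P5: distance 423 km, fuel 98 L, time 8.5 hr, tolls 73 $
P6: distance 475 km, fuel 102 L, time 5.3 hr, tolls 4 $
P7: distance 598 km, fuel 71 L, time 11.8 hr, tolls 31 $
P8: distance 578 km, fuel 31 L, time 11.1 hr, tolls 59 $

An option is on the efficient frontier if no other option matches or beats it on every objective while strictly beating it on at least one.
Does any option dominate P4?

P1 vs P4: distance 315≤479, fuel 22≤58, time 10.8≤10.9, tolls 11≤37 — P1 is at least as good on every objective and strictly better on at least one, so P1 dominates P4.

Yes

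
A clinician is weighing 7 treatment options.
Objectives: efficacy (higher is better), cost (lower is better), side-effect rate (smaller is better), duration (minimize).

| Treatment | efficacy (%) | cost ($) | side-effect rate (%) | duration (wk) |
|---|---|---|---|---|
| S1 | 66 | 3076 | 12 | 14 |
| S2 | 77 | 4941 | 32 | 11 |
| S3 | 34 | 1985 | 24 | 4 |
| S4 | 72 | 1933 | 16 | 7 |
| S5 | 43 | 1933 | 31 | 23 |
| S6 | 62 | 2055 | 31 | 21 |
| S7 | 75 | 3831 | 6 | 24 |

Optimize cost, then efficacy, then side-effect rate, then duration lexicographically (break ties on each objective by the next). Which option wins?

First minimize cost: best is 1933, kept {S4, S5}.
Then maximize efficacy: best is 72, kept {S4}.

S4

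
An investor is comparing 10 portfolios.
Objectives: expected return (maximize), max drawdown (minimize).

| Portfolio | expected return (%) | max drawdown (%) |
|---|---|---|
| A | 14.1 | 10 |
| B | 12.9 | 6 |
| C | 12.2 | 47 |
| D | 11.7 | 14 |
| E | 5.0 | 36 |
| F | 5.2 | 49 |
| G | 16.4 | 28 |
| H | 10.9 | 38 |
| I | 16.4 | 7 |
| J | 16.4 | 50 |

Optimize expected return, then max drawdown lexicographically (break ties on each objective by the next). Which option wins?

First maximize expected return: best is 16.4, kept {G, I, J}.
Then minimize max drawdown: best is 7, kept {I}.

I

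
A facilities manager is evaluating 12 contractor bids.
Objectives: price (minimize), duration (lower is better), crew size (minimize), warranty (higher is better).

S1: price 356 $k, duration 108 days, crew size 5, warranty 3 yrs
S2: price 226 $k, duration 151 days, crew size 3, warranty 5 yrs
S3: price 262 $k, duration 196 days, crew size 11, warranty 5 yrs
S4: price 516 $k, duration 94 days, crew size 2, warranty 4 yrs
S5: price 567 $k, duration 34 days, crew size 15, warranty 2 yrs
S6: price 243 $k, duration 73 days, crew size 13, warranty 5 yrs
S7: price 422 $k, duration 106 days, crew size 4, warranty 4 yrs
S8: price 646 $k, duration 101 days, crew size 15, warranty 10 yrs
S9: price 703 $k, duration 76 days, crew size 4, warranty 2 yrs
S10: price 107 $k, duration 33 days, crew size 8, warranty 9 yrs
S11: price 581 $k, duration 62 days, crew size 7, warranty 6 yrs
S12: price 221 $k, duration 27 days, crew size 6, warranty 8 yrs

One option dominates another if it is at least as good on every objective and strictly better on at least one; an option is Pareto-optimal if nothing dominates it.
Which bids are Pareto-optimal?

S1, S2, S4, S7, S8, S9, S10, S12

S1: not dominated.
S2: not dominated.
S3: dominated by S2 (price 226≤262, duration 151≤196, crew size 3≤11, warranty 5≥5).
S4: not dominated (best crew size).
S5: dominated by S10 (price 107≤567, duration 33≤34, crew size 8≤15, warranty 9≥2).
S6: dominated by S10 (price 107≤243, duration 33≤73, crew size 8≤13, warranty 9≥5).
S7: not dominated.
S8: not dominated (best warranty).
S9: not dominated.
S10: not dominated (best price).
S11: dominated by S12 (price 221≤581, duration 27≤62, crew size 6≤7, warranty 8≥6).
S12: not dominated (best duration).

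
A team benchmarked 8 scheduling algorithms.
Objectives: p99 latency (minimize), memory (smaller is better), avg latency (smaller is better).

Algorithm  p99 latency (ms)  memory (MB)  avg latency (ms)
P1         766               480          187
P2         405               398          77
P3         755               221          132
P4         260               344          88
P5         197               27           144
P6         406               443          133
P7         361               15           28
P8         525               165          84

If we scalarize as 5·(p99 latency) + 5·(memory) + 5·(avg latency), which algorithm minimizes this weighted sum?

P1: 5·766 + 5·480 + 5·187 = 7165
P2: 5·405 + 5·398 + 5·77 = 4400
P3: 5·755 + 5·221 + 5·132 = 5540
P4: 5·260 + 5·344 + 5·88 = 3460
P5: 5·197 + 5·27 + 5·144 = 1840
P6: 5·406 + 5·443 + 5·133 = 4910
P7: 5·361 + 5·15 + 5·28 = 2020
P8: 5·525 + 5·165 + 5·84 = 3870
Lowest: P5 at 1840.

P5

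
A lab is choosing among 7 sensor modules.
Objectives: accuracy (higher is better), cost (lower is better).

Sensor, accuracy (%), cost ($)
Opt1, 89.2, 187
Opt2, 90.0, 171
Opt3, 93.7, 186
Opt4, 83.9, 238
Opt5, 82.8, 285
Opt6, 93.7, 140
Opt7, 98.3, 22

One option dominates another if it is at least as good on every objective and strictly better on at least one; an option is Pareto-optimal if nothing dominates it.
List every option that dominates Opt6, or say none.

Opt7: accuracy 98.3≥93.7, cost 22≤140 — dominates Opt6.
Others (Opt1, Opt2, Opt3, Opt4, Opt5) are each worse than Opt6 on at least one objective.

Opt7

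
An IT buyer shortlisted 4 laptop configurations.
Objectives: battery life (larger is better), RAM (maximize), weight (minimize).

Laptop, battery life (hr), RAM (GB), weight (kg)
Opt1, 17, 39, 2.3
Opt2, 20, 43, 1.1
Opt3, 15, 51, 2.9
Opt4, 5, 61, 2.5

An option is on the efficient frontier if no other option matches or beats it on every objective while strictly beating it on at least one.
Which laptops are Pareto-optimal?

Opt1: dominated by Opt2 (battery life 20≥17, RAM 43≥39, weight 1.1≤2.3).
Opt2: not dominated (best battery life).
Opt3: not dominated.
Opt4: not dominated (best RAM).

Opt2, Opt3, Opt4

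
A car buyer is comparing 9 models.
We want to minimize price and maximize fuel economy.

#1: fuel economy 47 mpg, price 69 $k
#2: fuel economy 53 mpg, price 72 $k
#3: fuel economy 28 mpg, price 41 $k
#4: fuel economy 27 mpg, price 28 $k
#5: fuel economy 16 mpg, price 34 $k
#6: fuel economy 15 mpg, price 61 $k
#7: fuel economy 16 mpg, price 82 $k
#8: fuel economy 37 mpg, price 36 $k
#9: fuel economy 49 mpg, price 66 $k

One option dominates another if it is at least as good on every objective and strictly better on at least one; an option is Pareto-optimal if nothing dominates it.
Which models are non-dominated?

#1: dominated by #9 (fuel economy 49≥47, price 66≤69).
#2: not dominated (best fuel economy).
#3: dominated by #8 (fuel economy 37≥28, price 36≤41).
#4: not dominated (best price).
#5: dominated by #4 (fuel economy 27≥16, price 28≤34).
#6: dominated by #3 (fuel economy 28≥15, price 41≤61).
#7: dominated by #1 (fuel economy 47≥16, price 69≤82).
#8: not dominated.
#9: not dominated.

#2, #4, #8, #9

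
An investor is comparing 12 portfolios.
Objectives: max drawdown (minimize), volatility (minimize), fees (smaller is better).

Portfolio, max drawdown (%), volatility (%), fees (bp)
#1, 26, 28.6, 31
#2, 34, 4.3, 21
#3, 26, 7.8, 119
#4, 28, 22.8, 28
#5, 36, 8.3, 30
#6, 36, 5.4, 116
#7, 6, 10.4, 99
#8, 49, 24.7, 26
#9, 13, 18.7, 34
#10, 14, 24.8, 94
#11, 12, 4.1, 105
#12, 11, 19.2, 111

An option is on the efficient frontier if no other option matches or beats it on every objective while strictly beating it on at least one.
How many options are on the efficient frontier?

6

#1: not dominated.
#2: not dominated (best fees).
#3: dominated by #11 (max drawdown 12≤26, volatility 4.1≤7.8, fees 105≤119).
#4: not dominated.
#5: dominated by #2 (max drawdown 34≤36, volatility 4.3≤8.3, fees 21≤30).
#6: dominated by #2 (max drawdown 34≤36, volatility 4.3≤5.4, fees 21≤116).
#7: not dominated (best max drawdown).
#8: dominated by #2 (max drawdown 34≤49, volatility 4.3≤24.7, fees 21≤26).
#9: not dominated.
#10: dominated by #9 (max drawdown 13≤14, volatility 18.7≤24.8, fees 34≤94).
#11: not dominated (best volatility).
#12: dominated by #7 (max drawdown 6≤11, volatility 10.4≤19.2, fees 99≤111).
Pareto-optimal: #1, #2, #4, #7, #9, #11 → 6.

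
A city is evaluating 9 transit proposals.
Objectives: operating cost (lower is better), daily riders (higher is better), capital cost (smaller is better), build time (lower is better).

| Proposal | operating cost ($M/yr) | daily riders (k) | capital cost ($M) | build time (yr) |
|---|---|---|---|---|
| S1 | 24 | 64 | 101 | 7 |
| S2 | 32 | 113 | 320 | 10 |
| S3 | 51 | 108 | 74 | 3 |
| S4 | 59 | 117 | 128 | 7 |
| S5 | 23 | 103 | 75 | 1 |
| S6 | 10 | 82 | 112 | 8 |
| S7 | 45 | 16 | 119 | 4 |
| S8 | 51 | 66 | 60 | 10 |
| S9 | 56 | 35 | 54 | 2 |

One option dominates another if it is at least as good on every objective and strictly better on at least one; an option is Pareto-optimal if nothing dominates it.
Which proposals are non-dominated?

S2, S3, S4, S5, S6, S8, S9

S1: dominated by S5 (operating cost 23≤24, daily riders 103≥64, capital cost 75≤101, build time 1≤7).
S2: not dominated.
S3: not dominated.
S4: not dominated (best daily riders).
S5: not dominated (best build time).
S6: not dominated (best operating cost).
S7: dominated by S5 (operating cost 23≤45, daily riders 103≥16, capital cost 75≤119, build time 1≤4).
S8: not dominated.
S9: not dominated (best capital cost).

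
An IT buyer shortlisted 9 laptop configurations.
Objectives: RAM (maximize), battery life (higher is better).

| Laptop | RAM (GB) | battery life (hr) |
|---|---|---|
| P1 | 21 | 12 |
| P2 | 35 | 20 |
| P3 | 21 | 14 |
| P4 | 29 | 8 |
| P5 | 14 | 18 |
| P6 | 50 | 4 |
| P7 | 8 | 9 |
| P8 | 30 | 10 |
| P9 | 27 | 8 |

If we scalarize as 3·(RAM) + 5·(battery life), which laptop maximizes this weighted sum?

P2

P1: 3·21 + 5·12 = 123
P2: 3·35 + 5·20 = 205
P3: 3·21 + 5·14 = 133
P4: 3·29 + 5·8 = 127
P5: 3·14 + 5·18 = 132
P6: 3·50 + 5·4 = 170
P7: 3·8 + 5·9 = 69
P8: 3·30 + 5·10 = 140
P9: 3·27 + 5·8 = 121
Highest: P2 at 205.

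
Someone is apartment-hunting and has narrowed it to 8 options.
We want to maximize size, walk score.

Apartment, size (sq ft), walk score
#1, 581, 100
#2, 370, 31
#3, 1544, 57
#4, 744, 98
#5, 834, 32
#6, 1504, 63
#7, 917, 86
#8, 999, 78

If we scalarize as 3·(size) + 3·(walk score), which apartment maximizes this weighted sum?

#3

#1: 3·581 + 3·100 = 2043
#2: 3·370 + 3·31 = 1203
#3: 3·1544 + 3·57 = 4803
#4: 3·744 + 3·98 = 2526
#5: 3·834 + 3·32 = 2598
#6: 3·1504 + 3·63 = 4701
#7: 3·917 + 3·86 = 3009
#8: 3·999 + 3·78 = 3231
Highest: #3 at 4803.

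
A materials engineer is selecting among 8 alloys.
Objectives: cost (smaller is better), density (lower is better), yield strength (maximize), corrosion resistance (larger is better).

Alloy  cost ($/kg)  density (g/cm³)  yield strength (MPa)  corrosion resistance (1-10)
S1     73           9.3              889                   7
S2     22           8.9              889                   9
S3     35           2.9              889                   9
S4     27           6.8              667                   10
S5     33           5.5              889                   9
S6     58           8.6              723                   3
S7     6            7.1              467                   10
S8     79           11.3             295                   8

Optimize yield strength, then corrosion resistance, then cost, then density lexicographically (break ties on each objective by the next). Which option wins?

S2

First maximize yield strength: best is 889, kept {S1, S2, S3, S5}.
Then maximize corrosion resistance: best is 9, kept {S2, S3, S5}.
Then minimize cost: best is 22, kept {S2}.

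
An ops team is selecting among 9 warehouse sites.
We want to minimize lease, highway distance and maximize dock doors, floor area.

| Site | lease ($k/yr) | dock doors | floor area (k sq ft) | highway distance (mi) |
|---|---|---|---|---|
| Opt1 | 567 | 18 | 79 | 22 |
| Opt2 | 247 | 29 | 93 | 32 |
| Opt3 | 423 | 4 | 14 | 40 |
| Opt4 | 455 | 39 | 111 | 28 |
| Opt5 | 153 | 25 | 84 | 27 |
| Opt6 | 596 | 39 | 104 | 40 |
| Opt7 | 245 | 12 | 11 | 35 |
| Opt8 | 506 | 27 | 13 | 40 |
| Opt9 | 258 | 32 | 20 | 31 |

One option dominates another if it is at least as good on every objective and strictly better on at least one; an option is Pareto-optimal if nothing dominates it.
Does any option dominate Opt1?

No

Opt2: worse on highway distance (32 vs 22).
Opt3: worse on dock doors (4 vs 18).
Opt4: worse on highway distance (28 vs 22).
Opt5: worse on highway distance (27 vs 22).
Opt6: worse on lease (596 vs 567).
Opt7: worse on dock doors (12 vs 18).
Opt8: worse on floor area (13 vs 79).
Opt9: worse on floor area (20 vs 79).
No option is at least as good as Opt1 on every objective and strictly better on one.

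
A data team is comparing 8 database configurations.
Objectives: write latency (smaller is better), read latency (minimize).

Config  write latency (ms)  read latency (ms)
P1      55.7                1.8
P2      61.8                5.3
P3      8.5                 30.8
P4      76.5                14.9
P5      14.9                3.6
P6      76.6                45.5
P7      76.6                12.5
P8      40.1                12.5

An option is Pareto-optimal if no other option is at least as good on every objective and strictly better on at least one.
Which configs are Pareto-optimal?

P1: not dominated (best read latency).
P2: dominated by P1 (write latency 55.7≤61.8, read latency 1.8≤5.3).
P3: not dominated (best write latency).
P4: dominated by P1 (write latency 55.7≤76.5, read latency 1.8≤14.9).
P5: not dominated.
P6: dominated by P1 (write latency 55.7≤76.6, read latency 1.8≤45.5).
P7: dominated by P1 (write latency 55.7≤76.6, read latency 1.8≤12.5).
P8: dominated by P5 (write latency 14.9≤40.1, read latency 3.6≤12.5).

P1, P3, P5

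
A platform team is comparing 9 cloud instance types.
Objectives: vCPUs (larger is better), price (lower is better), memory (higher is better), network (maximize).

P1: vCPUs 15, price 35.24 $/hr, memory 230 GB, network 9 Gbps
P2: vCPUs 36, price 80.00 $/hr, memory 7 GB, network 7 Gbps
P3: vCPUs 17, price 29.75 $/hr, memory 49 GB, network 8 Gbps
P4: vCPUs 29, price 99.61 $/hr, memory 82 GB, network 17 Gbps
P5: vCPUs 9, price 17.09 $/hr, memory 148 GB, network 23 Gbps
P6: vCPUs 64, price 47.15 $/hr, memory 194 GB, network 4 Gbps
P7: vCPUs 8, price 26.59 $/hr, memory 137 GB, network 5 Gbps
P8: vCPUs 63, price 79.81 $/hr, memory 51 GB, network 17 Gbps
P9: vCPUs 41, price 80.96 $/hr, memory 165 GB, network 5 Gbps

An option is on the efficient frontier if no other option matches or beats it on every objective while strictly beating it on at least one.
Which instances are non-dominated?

P1, P3, P4, P5, P6, P8, P9

P1: not dominated (best memory).
P2: dominated by P8 (vCPUs 63≥36, price 79.81≤80.00, memory 51≥7, network 17≥7).
P3: not dominated.
P4: not dominated.
P5: not dominated (best price).
P6: not dominated (best vCPUs).
P7: dominated by P5 (vCPUs 9≥8, price 17.09≤26.59, memory 148≥137, network 23≥5).
P8: not dominated.
P9: not dominated.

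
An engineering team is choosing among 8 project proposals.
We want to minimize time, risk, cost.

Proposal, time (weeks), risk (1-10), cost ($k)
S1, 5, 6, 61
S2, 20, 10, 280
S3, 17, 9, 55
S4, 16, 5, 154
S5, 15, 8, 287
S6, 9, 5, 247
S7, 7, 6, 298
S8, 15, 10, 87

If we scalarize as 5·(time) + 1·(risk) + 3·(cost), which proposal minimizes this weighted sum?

S1: 5·5 + 1·6 + 3·61 = 214
S2: 5·20 + 1·10 + 3·280 = 950
S3: 5·17 + 1·9 + 3·55 = 259
S4: 5·16 + 1·5 + 3·154 = 547
S5: 5·15 + 1·8 + 3·287 = 944
S6: 5·9 + 1·5 + 3·247 = 791
S7: 5·7 + 1·6 + 3·298 = 935
S8: 5·15 + 1·10 + 3·87 = 346
Lowest: S1 at 214.

S1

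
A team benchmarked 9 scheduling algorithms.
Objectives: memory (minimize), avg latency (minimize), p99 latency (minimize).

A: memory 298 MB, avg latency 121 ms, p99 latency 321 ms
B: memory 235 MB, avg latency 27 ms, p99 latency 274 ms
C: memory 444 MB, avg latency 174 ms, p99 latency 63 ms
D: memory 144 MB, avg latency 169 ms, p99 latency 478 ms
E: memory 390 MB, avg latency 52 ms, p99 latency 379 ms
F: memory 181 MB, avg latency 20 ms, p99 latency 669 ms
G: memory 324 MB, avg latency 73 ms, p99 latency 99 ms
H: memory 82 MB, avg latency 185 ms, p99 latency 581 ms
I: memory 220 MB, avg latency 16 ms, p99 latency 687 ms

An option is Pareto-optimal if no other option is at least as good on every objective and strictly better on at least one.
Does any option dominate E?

Yes

B vs E: memory 235≤390, avg latency 27≤52, p99 latency 274≤379 — B is at least as good on every objective and strictly better on at least one, so B dominates E.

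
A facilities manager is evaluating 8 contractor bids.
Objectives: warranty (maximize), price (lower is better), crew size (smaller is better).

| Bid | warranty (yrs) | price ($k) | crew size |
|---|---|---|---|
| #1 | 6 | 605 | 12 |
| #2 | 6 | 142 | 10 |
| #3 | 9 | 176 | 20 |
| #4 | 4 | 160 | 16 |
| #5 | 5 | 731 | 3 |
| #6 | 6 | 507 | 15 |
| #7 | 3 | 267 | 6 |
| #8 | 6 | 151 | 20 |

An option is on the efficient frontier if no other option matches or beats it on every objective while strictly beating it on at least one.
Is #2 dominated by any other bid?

#1: worse on price (605 vs 142).
#3: worse on price (176 vs 142).
#4: worse on warranty (4 vs 6).
#5: worse on warranty (5 vs 6).
#6: worse on price (507 vs 142).
#7: worse on warranty (3 vs 6).
#8: worse on price (151 vs 142).
No option is at least as good as #2 on every objective and strictly better on one.

No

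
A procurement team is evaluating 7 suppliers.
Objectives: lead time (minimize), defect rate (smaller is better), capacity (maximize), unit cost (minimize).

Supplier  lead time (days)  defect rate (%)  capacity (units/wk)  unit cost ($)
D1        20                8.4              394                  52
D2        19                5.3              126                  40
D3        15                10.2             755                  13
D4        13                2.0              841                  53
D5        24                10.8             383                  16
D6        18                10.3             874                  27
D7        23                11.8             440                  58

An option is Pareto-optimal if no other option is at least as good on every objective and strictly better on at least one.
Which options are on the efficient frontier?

D1, D2, D3, D4, D6

D1: not dominated.
D2: not dominated.
D3: not dominated (best unit cost).
D4: not dominated (best lead time).
D5: dominated by D3 (lead time 15≤24, defect rate 10.2≤10.8, capacity 755≥383, unit cost 13≤16).
D6: not dominated (best capacity).
D7: dominated by D3 (lead time 15≤23, defect rate 10.2≤11.8, capacity 755≥440, unit cost 13≤58).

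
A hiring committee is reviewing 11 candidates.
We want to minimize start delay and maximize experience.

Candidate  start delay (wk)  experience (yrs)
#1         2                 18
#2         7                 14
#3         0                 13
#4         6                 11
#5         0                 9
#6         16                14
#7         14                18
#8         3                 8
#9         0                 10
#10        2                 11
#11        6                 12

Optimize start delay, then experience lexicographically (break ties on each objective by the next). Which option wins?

First minimize start delay: best is 0, kept {#3, #5, #9}.
Then maximize experience: best is 13, kept {#3}.

#3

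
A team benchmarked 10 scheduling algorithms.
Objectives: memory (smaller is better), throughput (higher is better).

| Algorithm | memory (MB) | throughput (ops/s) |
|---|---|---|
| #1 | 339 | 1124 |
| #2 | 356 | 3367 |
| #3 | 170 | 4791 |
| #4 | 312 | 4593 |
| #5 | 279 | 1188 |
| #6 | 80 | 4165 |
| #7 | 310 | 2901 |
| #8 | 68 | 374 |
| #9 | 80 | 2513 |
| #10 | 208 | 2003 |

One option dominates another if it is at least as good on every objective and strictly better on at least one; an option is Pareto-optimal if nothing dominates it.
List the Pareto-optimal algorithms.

#3, #6, #8

#1: dominated by #3 (memory 170≤339, throughput 4791≥1124).
#2: dominated by #3 (memory 170≤356, throughput 4791≥3367).
#3: not dominated (best throughput).
#4: dominated by #3 (memory 170≤312, throughput 4791≥4593).
#5: dominated by #3 (memory 170≤279, throughput 4791≥1188).
#6: not dominated.
#7: dominated by #3 (memory 170≤310, throughput 4791≥2901).
#8: not dominated (best memory).
#9: dominated by #6 (memory 80≤80, throughput 4165≥2513).
#10: dominated by #3 (memory 170≤208, throughput 4791≥2003).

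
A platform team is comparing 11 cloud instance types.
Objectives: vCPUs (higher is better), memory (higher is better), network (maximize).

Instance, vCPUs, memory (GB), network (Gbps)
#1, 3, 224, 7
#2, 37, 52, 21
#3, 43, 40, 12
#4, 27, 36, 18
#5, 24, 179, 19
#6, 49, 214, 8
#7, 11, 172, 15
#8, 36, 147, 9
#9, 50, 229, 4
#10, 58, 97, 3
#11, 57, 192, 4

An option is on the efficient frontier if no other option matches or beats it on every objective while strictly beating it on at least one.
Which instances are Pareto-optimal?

#1: not dominated.
#2: not dominated (best network).
#3: not dominated.
#4: dominated by #2 (vCPUs 37≥27, memory 52≥36, network 21≥18).
#5: not dominated.
#6: not dominated.
#7: dominated by #5 (vCPUs 24≥11, memory 179≥172, network 19≥15).
#8: not dominated.
#9: not dominated (best memory).
#10: not dominated (best vCPUs).
#11: not dominated.

#1, #2, #3, #5, #6, #8, #9, #10, #11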